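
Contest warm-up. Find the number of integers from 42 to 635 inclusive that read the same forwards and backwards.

59

The integers in [42, 635] that read the same forwards and backwards: 44, 55, 66, 77, 88, 99, …, 616, 626.
59 qualify.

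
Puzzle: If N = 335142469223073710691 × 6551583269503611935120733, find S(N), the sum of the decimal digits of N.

216

335142469223073710691 × 6551583269503611935120733 = 2195713794262018899183474882704434055397856503
Sum of its 46 digits: 216.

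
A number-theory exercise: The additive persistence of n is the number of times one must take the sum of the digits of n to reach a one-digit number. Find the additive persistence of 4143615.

2

4143615 → 24 → 6 (2 steps)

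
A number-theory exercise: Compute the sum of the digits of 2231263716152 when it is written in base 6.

2231263716152 in base 6 is 4425010045015452.
Digit sum: 4+4+2+5+0+1+0+0+4+5+0+1+5+4+5+2 = 42.

42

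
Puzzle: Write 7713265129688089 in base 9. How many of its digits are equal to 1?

3

7713265129688089 in base 9 is 41414357456086601.
The digit 1 appears 3 times.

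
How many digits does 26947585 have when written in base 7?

9

26947585 in base 7 is 445023250, which has 9 digits.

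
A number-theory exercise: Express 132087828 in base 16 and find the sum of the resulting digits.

48

132087828 in base 16 is 7DF8014.
Digit sum: 7+13+15+8+0+1+4 = 48.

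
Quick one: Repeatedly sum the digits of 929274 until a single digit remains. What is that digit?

6

9+2+9+2+7+4 = 33
3+3 = 6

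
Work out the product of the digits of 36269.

1944

3×6×2×6×9 = 1944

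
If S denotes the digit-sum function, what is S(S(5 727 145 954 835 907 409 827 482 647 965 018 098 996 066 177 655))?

12

First digit sum: 255.
2+5+5 = 12.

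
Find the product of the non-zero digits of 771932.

7×7×1×9×3×2 = 2646

2646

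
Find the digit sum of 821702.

20

8+2+1+7+0+2 = 20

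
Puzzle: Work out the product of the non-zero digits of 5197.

5×1×9×7 = 315

315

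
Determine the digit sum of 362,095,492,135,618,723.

76

3+6+2+0+9+5+4+9+2+1+3+5+6+1+8+7+2+3 = 76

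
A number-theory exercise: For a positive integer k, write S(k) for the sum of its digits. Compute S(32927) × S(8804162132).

S(32927) = 3+2+9+2+7 = 23.
S(8804162132) = 8+8+0+4+1+6+2+1+3+2 = 35.
23 · 35 = 805.

805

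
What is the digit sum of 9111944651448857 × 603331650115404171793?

9111944651448857 × 603331650115404171793 = 5497524602318870210348161399581490601
Sum of its 37 digits: 152.

152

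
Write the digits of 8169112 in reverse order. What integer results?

Reversing 8169112 gives 2119618.

2119618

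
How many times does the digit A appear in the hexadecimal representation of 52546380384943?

52546380384943 in base 16 is 2FCA68564AAF.
The digit A appears 3 times.

3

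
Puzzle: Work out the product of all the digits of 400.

4×0×0 = 0

0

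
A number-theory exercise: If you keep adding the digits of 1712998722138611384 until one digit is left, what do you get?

2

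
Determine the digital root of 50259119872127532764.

5

5+0+2+5+9+1+1+9+8+7+2+1+2+7+5+3+2+7+6+4 = 86
8+6 = 14
1+4 = 5
(Equivalently, 50259119872127532764 mod 9 = 5.)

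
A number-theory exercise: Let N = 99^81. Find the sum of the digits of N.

783

99^81 = 443047981626172804998484803642571691522984464735181382251745681283595864976236758590687365218760717437387026197558771935549358667533038371007211875833671287608099
Sum of its 162 digits: 783.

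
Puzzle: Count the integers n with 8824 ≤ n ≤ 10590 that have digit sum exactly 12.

61

The integers in [8824, 10590] that have digit sum exactly 12: 9003, 9012, 9021, 9030, 9102, 9111, …, 10551, 10560.
61 qualify.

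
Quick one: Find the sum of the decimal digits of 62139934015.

43

6+2+1+3+9+9+3+4+0+1+5 = 43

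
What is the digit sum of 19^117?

667

19^117 = 411311934911504016647150652529472419580747822916682050568615128490339424823289913811901963985338943711469268906636414510750463785047165942997047127939
Sum of its 150 digits: 667.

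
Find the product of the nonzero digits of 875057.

8×7×5×5×7 = 9800

9800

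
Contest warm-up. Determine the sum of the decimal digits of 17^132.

703

17^132 = 2625775682230227256591138703384510714221543388544059587876505133347642477252019728910975721702964077825426123244307077258044804502593094758305899213484429663735361
Sum of its 163 digits: 703.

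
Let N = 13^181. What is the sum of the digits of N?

13^181 = 4204813787002005665946042493195241318023045622777934424041106583174951654933274582089299909426107030258780017184494383349082382860732943391537421918758836088984232567650772649693545139488185671424259613
Sum of its 202 digits: 895.

895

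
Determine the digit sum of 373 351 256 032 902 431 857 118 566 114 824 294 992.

3+7+3+3+5+1+2+5+6+0+3+2+9+0+2+4+3+1+8+5+7+1+1+8+5+6+6+1+1+4+8+2+4+2+9+4+9+9+2 = 161

161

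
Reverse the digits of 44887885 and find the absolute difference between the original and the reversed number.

13990959

Reverse of 44887885 is 58878844.
|44887885 − 58878844| = 13990959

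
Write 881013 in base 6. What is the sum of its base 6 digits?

881013 in base 6 is 30514433.
Digit sum: 3+0+5+1+4+4+3+3 = 23.

23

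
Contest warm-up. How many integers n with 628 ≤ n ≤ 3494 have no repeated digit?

1494

The integers in [628, 3494] that have no repeated digit: 628, 629, 630, 631, 632, 634, …, 3491, 3492.
1494 qualify.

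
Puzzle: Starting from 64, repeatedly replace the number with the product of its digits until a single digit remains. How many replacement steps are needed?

2

64 → 24 → 8 (2 steps)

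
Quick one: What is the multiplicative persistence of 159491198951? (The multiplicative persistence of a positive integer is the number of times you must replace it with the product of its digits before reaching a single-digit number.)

2

159491198951 → 5248800 → 0 (2 steps)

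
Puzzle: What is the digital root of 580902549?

6

5+8+0+9+0+2+5+4+9 = 42
4+2 = 6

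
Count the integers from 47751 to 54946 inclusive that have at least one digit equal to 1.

2664

The integers in [47751, 54946] that have at least one digit equal to 1: 47751, 47761, 47771, 47781, 47791, 47801, …, 54931, 54941.
2664 qualify.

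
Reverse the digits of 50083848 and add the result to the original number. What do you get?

134921853

Reverse of 50083848 is 84838005.
50083848 + 84838005 = 134921853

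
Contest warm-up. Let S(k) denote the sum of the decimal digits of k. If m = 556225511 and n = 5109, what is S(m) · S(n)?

480

S(556225511) = 5+5+6+2+2+5+5+1+1 = 32.
S(5109) = 5+1+0+9 = 15.
32 · 15 = 480.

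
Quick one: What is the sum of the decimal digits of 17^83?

422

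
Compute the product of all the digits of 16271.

84

1×6×2×7×1 = 84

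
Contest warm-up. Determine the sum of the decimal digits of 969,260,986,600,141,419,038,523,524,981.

9+6+9+2+6+0+9+8+6+6+0+0+1+4+1+4+1+9+0+3+8+5+2+3+5+2+4+9+8+1 = 131

131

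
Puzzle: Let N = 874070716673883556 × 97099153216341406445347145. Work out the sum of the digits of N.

874070716673883556 × 97099153216341406445347145 = 84871526440234758686148578184137673727047620
Sum of its 44 digits: 206.

206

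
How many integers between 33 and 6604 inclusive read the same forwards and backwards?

153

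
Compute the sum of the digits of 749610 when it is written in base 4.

749610 in base 4 is 2313000222.
Digit sum: 2+3+1+3+0+0+0+2+2+2 = 15.

15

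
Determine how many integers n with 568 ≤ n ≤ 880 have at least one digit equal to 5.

87

The integers in [568, 880] that have at least one digit equal to 5: 568, 569, 570, 571, 572, 573, …, 865, 875.
87 qualify.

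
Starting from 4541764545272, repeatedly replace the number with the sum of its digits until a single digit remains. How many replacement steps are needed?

3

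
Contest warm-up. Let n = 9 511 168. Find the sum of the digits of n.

31

9+5+1+1+1+6+8 = 31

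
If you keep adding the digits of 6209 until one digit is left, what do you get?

6+2+0+9 = 17
1+7 = 8

8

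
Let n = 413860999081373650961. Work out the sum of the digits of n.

98

4+1+3+8+6+0+9+9+9+0+8+1+3+7+3+6+5+0+9+6+1 = 98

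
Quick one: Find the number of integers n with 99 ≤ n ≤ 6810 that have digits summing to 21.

355

The integers in [99, 6810] that have digits summing to 21: 399, 489, 498, 579, 588, 597, …, 6780, 6807.
355 qualify.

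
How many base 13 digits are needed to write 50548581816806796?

15

50548581816806796 in base 13 is CAB850A72B89618, which has 15 digits.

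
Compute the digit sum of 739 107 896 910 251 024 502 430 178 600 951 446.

139

7+3+9+1+0+7+8+9+6+9+1+0+2+5+1+0+2+4+5+0+2+4+3+0+1+7+8+6+0+0+9+5+1+4+4+6 = 139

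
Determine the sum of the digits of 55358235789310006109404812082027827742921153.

169

5+5+3+5+8+2+3+5+7+8+9+3+1+0+0+0+6+1+0+9+4+0+4+8+1+2+0+8+2+0+2+7+8+2+7+7+4+2+9+2+1+1+5+3 = 169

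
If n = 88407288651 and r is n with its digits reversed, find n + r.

Reverse of 88407288651 is 15688270488.
88407288651 + 15688270488 = 104095559139

104095559139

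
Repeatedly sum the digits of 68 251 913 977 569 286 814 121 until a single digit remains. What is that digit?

6+8+2+5+1+9+1+3+9+7+7+5+6+9+2+8+6+8+1+4+1+2+1 = 111
1+1+1 = 3

3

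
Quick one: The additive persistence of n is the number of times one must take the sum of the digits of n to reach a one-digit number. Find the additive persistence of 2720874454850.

3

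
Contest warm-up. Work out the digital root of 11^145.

The digital root of n equals n mod 9 (or 9 when 9 | n), so we need 11^145 mod 9.
11^145 ≡ 2 (mod 9), so the digital root is 2.

2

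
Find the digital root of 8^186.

1

The digital root of n equals n mod 9 (or 9 when 9 | n), so we need 8^186 mod 9.
8^186 ≡ 1 (mod 9), so the digital root is 1.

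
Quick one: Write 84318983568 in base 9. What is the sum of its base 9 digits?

40

84318983568 in base 9 is 261570034570.
Digit sum: 2+6+1+5+7+0+0+3+4+5+7+0 = 40.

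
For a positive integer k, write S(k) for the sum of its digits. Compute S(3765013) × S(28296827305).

S(3765013) = 3+7+6+5+0+1+3 = 25.
S(28296827305) = 2+8+2+9+6+8+2+7+3+0+5 = 52.
25 · 52 = 1300.

1300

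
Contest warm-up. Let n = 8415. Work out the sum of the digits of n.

8+4+1+5 = 18

18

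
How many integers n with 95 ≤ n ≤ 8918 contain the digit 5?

The integers in [95, 8918] that contain the digit 5: 95, 105, 115, 125, 135, 145, …, 8905, 8915.
3133 qualify.

3133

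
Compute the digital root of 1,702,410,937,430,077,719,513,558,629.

8

1+7+0+2+4+1+0+9+3+7+4+3+0+0+7+7+7+1+9+5+1+3+5+5+8+6+2+9 = 116
1+1+6 = 8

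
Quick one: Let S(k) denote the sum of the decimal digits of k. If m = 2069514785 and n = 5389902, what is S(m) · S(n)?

S(2069514785) = 2+0+6+9+5+1+4+7+8+5 = 47.
S(5389902) = 5+3+8+9+9+0+2 = 36.
47 · 36 = 1692.

1692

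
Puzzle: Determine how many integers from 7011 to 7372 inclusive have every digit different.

The integers in [7011, 7372] that have every digit different: 7012, 7013, 7014, 7015, 7016, 7018, …, 7368, 7369.
210 qualify.

210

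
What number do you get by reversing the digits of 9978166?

Reversing 9978166 gives 6618799.

6618799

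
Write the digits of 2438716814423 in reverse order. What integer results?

3244186178342

Reversing 2438716814423 gives 3244186178342.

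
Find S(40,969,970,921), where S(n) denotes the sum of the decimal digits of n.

4+0+9+6+9+9+7+0+9+2+1 = 56

56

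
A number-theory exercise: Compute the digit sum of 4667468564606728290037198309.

136

4+6+6+7+4+6+8+5+6+4+6+0+6+7+2+8+2+9+0+0+3+7+1+9+8+3+0+9 = 136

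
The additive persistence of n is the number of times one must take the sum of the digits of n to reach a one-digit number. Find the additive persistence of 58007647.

58007647 → 37 → 10 → 1 (3 steps)

3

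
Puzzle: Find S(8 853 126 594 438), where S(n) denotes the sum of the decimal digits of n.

66

8+8+5+3+1+2+6+5+9+4+4+3+8 = 66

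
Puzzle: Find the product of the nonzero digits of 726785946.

5080320

7×2×6×7×8×5×9×4×6 = 5080320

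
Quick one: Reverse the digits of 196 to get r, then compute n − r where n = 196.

-495

Reverse of 196 is 691.
196 − 691 = -495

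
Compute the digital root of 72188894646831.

7+2+1+8+8+8+9+4+6+4+6+8+3+1 = 75
7+5 = 12
1+2 = 3

3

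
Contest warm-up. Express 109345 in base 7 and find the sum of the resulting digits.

109345 in base 7 is 633535.
Digit sum: 6+3+3+5+3+5 = 25.

25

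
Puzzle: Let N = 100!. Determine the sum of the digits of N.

648

100! = 93326215443944152681699238856266700490715968264381621468592963895217599993229915608941463976156518286253697920827223758251185210916864000000000000000000000000
Sum of its 158 digits: 648.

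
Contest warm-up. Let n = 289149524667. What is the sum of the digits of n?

2+8+9+1+4+9+5+2+4+6+6+7 = 63

63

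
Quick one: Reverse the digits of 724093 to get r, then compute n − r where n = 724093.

333666

Reverse of 724093 is 390427.
724093 − 390427 = 333666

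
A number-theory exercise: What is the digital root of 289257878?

2

2+8+9+2+5+7+8+7+8 = 56
5+6 = 11
1+1 = 2
(Equivalently, 289257878 mod 9 = 2.)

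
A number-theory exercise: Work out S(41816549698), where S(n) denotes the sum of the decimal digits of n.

61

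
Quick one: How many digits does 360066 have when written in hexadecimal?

5

360066 in base 16 is 57E82, which has 5 digits.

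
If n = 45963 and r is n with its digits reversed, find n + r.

82917

Reverse of 45963 is 36954.
45963 + 36954 = 82917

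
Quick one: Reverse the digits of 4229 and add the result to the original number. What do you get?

13453

Reverse of 4229 is 9224.
4229 + 9224 = 13453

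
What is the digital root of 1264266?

1+2+6+4+2+6+6 = 27
2+7 = 9

9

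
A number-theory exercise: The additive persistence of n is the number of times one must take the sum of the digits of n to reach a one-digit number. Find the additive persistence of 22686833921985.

22686833921985 → 72 → 9 (2 steps)

2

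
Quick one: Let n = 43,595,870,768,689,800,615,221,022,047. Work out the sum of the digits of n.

4+3+5+9+5+8+7+0+7+6+8+6+8+9+8+0+0+6+1+5+2+2+1+0+2+2+0+4+7 = 125

125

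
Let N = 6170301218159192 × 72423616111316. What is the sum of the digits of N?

160

6170301218159192 × 72423616111316 = 446875526715146798678880616672
Sum of its 30 digits: 160.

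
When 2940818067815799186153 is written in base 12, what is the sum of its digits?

105

2940818067815799186153 in base 12 is 92563224996843859209.
Digit sum: 9+2+5+6+3+2+2+4+9+9+6+8+4+3+8+5+9+2+0+9 = 105.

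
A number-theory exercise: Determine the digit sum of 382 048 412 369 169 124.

3+8+2+0+4+8+4+1+2+3+6+9+1+6+9+1+2+4 = 73

73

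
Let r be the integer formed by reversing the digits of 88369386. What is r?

68396388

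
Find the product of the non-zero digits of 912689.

9×1×2×6×8×9 = 7776

7776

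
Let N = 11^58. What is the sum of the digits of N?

11^58 = 2516377186292711566730985912068419625116019959228909823321881
Sum of its 61 digits: 277.

277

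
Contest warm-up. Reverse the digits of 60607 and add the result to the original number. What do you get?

131213

Reverse of 60607 is 70606.
60607 + 70606 = 131213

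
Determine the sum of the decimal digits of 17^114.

17^114 = 186714066261911263400574573526819845230351710975096066124143686941891769887812375208644059677533373912834404420510617301166716558283137232929
Sum of its 141 digits: 604.

604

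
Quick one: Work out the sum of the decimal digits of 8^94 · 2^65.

8^94 · 2^65 = 286687326998758938951352611912760867599570623646035140467198604923365359511060601008752319138765710819328
Sum of its 105 digits: 482.

482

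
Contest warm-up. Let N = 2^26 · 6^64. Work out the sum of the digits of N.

279

2^26 · 6^64 = 4250694683386487529217076876642574132086962710902885842944
Sum of its 58 digits: 279.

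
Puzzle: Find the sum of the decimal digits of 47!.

47! = 258623241511168180642964355153611979969197632389120000000000
Sum of its 60 digits: 225.

225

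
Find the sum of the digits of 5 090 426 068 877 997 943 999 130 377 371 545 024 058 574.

211

5+0+9+0+4+2+6+0+6+8+8+7+7+9+9+7+9+4+3+9+9+9+1+3+0+3+7+7+3+7+1+5+4+5+0+2+4+0+5+8+5+7+4 = 211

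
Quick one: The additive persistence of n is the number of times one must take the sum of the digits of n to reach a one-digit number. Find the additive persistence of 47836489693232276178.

47836489693232276178 → 105 → 6 (2 steps)

2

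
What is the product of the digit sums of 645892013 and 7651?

722

S(645892013) = 6+4+5+8+9+2+0+1+3 = 38.
S(7651) = 7+6+5+1 = 19.
38 · 19 = 722.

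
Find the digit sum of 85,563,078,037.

8+5+5+6+3+0+7+8+0+3+7 = 52

52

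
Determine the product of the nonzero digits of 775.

7×7×5 = 245

245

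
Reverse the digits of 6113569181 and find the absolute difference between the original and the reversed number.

Reverse of 6113569181 is 1819653116.
|6113569181 − 1819653116| = 4293916065

4293916065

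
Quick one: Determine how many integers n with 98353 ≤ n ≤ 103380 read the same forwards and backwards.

21

The integers in [98353, 103380] that read the same forwards and backwards: 98389, 98489, 98589, 98689, 98789, 98889, …, 102201, 103301.
21 qualify.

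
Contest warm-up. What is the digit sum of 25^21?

145

25^21 = 227373675443232059478759765625
Sum of its 30 digits: 145.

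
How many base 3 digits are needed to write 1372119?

13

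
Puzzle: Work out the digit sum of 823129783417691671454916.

114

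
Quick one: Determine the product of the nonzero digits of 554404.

5×5×4×4×4 = 1600

1600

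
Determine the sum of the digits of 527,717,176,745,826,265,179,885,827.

143

5+2+7+7+1+7+1+7+6+7+4+5+8+2+6+2+6+5+1+7+9+8+8+5+8+2+7 = 143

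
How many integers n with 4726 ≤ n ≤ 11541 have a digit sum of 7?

59

The integers in [4726, 11541] that have a digit sum of 7: 5002, 5011, 5020, 5101, 5110, 5200, …, 11410, 11500.
59 qualify.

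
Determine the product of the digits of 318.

24

3×1×8 = 24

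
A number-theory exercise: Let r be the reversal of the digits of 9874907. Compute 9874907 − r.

Reverse of 9874907 is 7094789.
9874907 − 7094789 = 2780118

2780118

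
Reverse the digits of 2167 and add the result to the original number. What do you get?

Reverse of 2167 is 7612.
2167 + 7612 = 9779

9779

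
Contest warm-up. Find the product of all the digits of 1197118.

504

1×1×9×7×1×1×8 = 504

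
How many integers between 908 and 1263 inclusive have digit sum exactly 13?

24

The integers in [908, 1263] that have digit sum exactly 13: 913, 922, 931, 940, 1039, 1048, …, 1246, 1255.
24 qualify.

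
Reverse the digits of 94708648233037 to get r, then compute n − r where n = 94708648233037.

Reverse of 94708648233037 is 73033284680749.
94708648233037 − 73033284680749 = 21675363552288

21675363552288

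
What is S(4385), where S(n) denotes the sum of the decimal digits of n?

4+3+8+5 = 20

20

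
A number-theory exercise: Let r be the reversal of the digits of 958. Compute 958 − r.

Reverse of 958 is 859.
958 − 859 = 99

99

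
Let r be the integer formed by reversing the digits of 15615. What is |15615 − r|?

36036

Reverse of 15615 is 51651.
|15615 − 51651| = 36036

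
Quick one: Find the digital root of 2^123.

8

The digital root of n equals n mod 9 (or 9 when 9 | n), so we need 2^123 mod 9.
2^123 ≡ 8 (mod 9), so the digital root is 8.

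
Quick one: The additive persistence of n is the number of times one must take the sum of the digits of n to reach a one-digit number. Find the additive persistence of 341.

1

341 → 8 (1 step)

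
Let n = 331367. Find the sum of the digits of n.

3+3+1+3+6+7 = 23

23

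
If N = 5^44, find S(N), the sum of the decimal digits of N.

5^44 = 5684341886080801486968994140625
Sum of its 31 digits: 151.

151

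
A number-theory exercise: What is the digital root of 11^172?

The digital root of n equals n mod 9 (or 9 when 9 | n), so we need 11^172 mod 9.
11^172 ≡ 7 (mod 9), so the digital root is 7.

7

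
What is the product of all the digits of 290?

2×9×0 = 0

0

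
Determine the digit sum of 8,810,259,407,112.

48

8+8+1+0+2+5+9+4+0+7+1+1+2 = 48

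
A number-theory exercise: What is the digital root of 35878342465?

3+5+8+7+8+3+4+2+4+6+5 = 55
5+5 = 10
1+0 = 1

1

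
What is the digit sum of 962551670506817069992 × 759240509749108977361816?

962551670506817069992 × 759240509749108977361816 = 730808220975452177741884107971939043180225472
Sum of its 45 digits: 193.

193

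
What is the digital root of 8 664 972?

8+6+6+4+9+7+2 = 42
4+2 = 6

6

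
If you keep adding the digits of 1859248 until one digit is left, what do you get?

1

1+8+5+9+2+4+8 = 37
3+7 = 10
1+0 = 1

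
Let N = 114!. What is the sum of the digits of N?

114! = 2543559733472187557120132004189335234812341496026552301496526393412538629248600474981599398141467853800514886431180030568224218435400019580180261753940817530060800000000000000000000000000
Sum of its 187 digits: 648.

648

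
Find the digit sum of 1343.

11

1+3+4+3 = 11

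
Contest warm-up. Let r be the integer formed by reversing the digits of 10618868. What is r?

86881601

Reversing 10618868 gives 86881601.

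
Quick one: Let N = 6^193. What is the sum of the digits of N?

6^193 = 1524724307741867429687410306351357925893735515812505106508198584444704966669594975348194370644565533896364938652678218703398152579581030101108880572416
Sum of its 151 digits: 693.

693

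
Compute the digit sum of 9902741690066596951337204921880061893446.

182

9+9+0+2+7+4+1+6+9+0+0+6+6+5+9+6+9+5+1+3+3+7+2+0+4+9+2+1+8+8+0+0+6+1+8+9+3+4+4+6 = 182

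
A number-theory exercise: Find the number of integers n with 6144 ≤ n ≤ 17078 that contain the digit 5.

The integers in [6144, 17078] that contain the digit 5: 6145, 6150, 6151, 6152, 6153, 6154, …, 17065, 17075.
3704 qualify.

3704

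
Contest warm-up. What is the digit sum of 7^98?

355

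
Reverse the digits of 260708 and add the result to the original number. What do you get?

Reverse of 260708 is 807062.
260708 + 807062 = 1067770

1067770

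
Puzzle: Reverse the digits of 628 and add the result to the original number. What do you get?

1454

Reverse of 628 is 826.
628 + 826 = 1454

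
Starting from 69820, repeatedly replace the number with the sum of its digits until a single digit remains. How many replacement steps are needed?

69820 → 25 → 7 (2 steps)

2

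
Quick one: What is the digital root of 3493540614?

3

3+4+9+3+5+4+0+6+1+4 = 39
3+9 = 12
1+2 = 3
(Equivalently, 3493540614 mod 9 = 3.)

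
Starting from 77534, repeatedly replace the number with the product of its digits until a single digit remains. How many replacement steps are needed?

2

77534 → 2940 → 0 (2 steps)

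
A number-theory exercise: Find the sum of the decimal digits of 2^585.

764

2^585 = 126633165554229521438977290762059361297987250739820462036000284719563379254544315991201997343356439034674007770120263341747898897565056619503383631412169301973302667340133957632
Sum of its 177 digits: 764.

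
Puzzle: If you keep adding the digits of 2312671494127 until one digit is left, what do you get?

4

2+3+1+2+6+7+1+4+9+4+1+2+7 = 49
4+9 = 13
1+3 = 4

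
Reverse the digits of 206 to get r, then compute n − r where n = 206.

-396

Reverse of 206 is 602.
206 − 602 = -396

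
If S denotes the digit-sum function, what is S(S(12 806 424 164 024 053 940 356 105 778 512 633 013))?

First digit sum: 131.
1+3+1 = 5.

5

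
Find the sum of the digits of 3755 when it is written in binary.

8

3755 in base 2 is 111010101011.
Digit sum: 1+1+1+0+1+0+1+0+1+0+1+1 = 8.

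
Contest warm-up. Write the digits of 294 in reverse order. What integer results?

492

Reversing 294 gives 492.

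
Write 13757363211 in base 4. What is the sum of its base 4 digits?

18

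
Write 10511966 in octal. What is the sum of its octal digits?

10511966 in base 8 is 50063136.
Digit sum: 5+0+0+6+3+1+3+6 = 24.

24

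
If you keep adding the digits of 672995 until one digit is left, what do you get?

6+7+2+9+9+5 = 38
3+8 = 11
1+1 = 2
(Equivalently, 672995 mod 9 = 2.)

2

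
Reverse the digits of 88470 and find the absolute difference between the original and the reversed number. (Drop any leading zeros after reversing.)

Reverse of 88470 is 7488.
|88470 − 7488| = 80982

80982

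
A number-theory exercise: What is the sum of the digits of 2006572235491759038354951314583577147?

2+0+0+6+5+7+2+2+3+5+4+9+1+7+5+9+0+3+8+3+5+4+9+5+1+3+1+4+5+8+3+5+7+7+1+4+7 = 160

160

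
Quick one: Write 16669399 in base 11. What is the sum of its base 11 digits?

49

16669399 in base 11 is 9455A6A.
Digit sum: 9+4+5+5+10+6+10 = 49.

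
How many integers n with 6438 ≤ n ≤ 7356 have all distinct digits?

The integers in [6438, 7356] that have all distinct digits: 6438, 6439, 6450, 6451, 6452, 6453, …, 7354, 7356.
455 qualify.

455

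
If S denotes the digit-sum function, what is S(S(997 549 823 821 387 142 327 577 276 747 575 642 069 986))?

First digit sum: 223.
2+2+3 = 7.

7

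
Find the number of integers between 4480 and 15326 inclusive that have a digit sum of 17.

The integers in [4480, 15326] that have a digit sum of 17: 4481, 4490, 4508, 4517, 4526, 4535, …, 15317, 15326.
737 qualify.

737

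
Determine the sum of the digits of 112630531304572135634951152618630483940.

140

1+1+2+6+3+0+5+3+1+3+0+4+5+7+2+1+3+5+6+3+4+9+5+1+1+5+2+6+1+8+6+3+0+4+8+3+9+4+0 = 140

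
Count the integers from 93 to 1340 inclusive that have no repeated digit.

781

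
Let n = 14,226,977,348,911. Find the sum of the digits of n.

64

1+4+2+2+6+9+7+7+3+4+8+9+1+1 = 64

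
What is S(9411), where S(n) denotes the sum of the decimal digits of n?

15

9+4+1+1 = 15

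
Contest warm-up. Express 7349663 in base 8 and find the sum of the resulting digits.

27

7349663 in base 8 is 34022637.
Digit sum: 3+4+0+2+2+6+3+7 = 27.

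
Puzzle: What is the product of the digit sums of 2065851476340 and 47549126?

1938

S(2065851476340) = 2+0+6+5+8+5+1+4+7+6+3+4+0 = 51.
S(47549126) = 4+7+5+4+9+1+2+6 = 38.
51 · 38 = 1938.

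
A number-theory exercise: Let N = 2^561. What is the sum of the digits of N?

791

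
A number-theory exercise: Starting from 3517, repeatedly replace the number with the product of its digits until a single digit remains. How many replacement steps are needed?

2

3517 → 105 → 0 (2 steps)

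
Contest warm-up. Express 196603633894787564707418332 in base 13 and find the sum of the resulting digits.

196603633894787564707418332 in base 13 is 4929B1ACA70A41CC329770B7.
Digit sum: 4+9+2+9+11+1+10+12+10+7+0+10+4+1+12+12+3+2+9+7+7+0+11+7 = 160.

160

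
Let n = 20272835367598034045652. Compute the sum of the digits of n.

96

2+0+2+7+2+8+3+5+3+6+7+5+9+8+0+3+4+0+4+5+6+5+2 = 96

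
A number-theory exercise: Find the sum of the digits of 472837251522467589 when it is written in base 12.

98

472837251522467589 in base 12 is 26833A17129BA3859.
Digit sum: 2+6+8+3+3+10+1+7+1+2+9+11+10+3+8+5+9 = 98.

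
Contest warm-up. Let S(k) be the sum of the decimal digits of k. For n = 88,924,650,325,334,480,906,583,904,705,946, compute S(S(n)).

First digit sum: 149.
1+4+9 = 14.

14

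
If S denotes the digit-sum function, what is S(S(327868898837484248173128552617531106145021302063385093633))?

First digit sum: 238.
2+3+8 = 13.

13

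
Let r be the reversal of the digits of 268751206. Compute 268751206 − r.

Reverse of 268751206 is 602157862.
268751206 − 602157862 = -333406656

-333406656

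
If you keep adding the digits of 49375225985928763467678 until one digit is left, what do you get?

6

4+9+3+7+5+2+2+5+9+8+5+9+2+8+7+6+3+4+6+7+6+7+8 = 132
1+3+2 = 6
(Equivalently, 49375225985928763467678 mod 9 = 6.)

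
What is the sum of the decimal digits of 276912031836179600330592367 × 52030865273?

276912031836179600330592367 × 52030865273 = 14407972620940947591832037707659171191
Sum of its 38 digits: 167.

167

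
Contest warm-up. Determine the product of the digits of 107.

0

1×0×7 = 0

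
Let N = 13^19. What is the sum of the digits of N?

85

13^19 = 1461920290375446110677
Sum of its 22 digits: 85.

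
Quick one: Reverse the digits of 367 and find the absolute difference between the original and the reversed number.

396

Reverse of 367 is 763.
|367 − 763| = 396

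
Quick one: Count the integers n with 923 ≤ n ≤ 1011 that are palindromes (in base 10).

The integers in [923, 1011] that are palindromes (in base 10): 929, 939, 949, 959, 969, 979, 989, 999, 1001.
9 qualify.

9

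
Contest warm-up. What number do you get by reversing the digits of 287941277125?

Reversing 287941277125 gives 521772149782.

521772149782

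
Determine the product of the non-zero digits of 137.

1×3×7 = 21

21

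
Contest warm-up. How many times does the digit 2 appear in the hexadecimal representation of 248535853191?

248535853191 in base 16 is 39DDE42887.
The digit 2 appears 1 time.

1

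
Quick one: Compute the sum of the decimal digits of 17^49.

305

17^49 = 1958831807773342257691221904789587637189069813834520650586897
Sum of its 61 digits: 305.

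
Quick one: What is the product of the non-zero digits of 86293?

2592

8×6×2×9×3 = 2592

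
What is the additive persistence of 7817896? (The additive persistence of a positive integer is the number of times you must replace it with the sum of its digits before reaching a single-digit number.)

7817896 → 46 → 10 → 1 (3 steps)

3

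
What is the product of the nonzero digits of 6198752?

30240

6×1×9×8×7×5×2 = 30240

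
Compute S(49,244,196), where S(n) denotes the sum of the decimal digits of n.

39

4+9+2+4+4+1+9+6 = 39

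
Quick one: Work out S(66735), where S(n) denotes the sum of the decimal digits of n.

27

6+6+7+3+5 = 27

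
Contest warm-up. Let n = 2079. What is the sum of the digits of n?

2+0+7+9 = 18

18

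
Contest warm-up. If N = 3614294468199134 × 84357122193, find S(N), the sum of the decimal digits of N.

3614294468199134 × 84357122193 = 304891480095358299494780862
Sum of its 27 digits: 135.

135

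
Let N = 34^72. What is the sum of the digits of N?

487

34^72 = 184706435392845243790010841195358639150446641397093255933551104934989187367665296064280594363366524112345235456
Sum of its 111 digits: 487.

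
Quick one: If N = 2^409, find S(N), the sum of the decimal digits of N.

560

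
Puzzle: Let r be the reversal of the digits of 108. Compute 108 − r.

Reverse of 108 is 801.
108 − 801 = -693

-693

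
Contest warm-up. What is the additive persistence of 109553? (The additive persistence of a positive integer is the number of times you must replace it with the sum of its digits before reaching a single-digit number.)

109553 → 23 → 5 (2 steps)

2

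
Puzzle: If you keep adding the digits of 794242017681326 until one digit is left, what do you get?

8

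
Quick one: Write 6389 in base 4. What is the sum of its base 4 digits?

11

6389 in base 4 is 1203311.
Digit sum: 1+2+0+3+3+1+1 = 11.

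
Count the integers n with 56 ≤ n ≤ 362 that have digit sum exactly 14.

22

The integers in [56, 362] that have digit sum exactly 14: 59, 68, 77, 86, 95, 149, …, 347, 356.
22 qualify.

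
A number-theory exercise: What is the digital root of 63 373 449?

3

6+3+3+7+3+4+4+9 = 39
3+9 = 12
1+2 = 3
(Equivalently, 63 373 449 mod 9 = 3.)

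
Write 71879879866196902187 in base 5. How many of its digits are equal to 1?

71879879866196902187 in base 5 is 14310433004103211432401332222.
The digit 1 appears 6 times.

6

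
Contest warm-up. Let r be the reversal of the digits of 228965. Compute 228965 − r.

-340857

Reverse of 228965 is 569822.
228965 − 569822 = -340857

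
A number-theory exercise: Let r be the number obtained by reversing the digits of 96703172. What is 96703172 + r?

123833941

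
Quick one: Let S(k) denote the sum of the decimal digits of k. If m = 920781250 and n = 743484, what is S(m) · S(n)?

1020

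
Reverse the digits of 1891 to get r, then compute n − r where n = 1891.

Reverse of 1891 is 1981.
1891 − 1981 = -90

-90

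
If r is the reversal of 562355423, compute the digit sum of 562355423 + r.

Reversal of 562355423 is 324553265; 562355423 + 324553265 = 886908688.
Digit sum of 886908688: 8+8+6+9+0+8+6+8+8 = 61.

61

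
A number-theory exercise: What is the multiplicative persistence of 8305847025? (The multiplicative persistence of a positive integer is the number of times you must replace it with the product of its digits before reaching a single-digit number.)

1

8305847025 → 0 (1 step)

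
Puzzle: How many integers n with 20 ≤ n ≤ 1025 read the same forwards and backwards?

The integers in [20, 1025] that read the same forwards and backwards: 22, 33, 44, 55, 66, 77, …, 999, 1001.
99 qualify.

99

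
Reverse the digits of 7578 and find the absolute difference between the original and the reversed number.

1179

Reverse of 7578 is 8757.
|7578 − 8757| = 1179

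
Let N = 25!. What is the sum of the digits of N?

72

25! = 15511210043330985984000000
Sum of its 26 digits: 72.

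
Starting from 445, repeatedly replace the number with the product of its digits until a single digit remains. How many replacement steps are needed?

2

445 → 80 → 0 (2 steps)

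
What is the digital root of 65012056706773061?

6+5+0+1+2+0+5+6+7+0+6+7+7+3+0+6+1 = 62
6+2 = 8

8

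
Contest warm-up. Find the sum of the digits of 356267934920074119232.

85

3+5+6+2+6+7+9+3+4+9+2+0+0+7+4+1+1+9+2+3+2 = 85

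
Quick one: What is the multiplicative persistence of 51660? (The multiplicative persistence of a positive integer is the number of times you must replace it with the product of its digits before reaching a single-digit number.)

1

51660 → 0 (1 step)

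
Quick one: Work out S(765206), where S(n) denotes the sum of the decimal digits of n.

7+6+5+2+0+6 = 26

26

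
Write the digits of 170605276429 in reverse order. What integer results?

924672506071

Reversing 170605276429 gives 924672506071.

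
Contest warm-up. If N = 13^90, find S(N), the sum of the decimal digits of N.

496

13^90 = 17984638288961211871838956989189665890197130672912829203311075745019255958028927299020895173379216649
Sum of its 101 digits: 496.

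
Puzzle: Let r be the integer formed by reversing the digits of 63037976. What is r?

Reversing 63037976 gives 67973036.

67973036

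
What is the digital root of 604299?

6+0+4+2+9+9 = 30
3+0 = 3

3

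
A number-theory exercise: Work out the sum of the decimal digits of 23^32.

169

23^32 = 37608910510519071039902074217516707306379521
Sum of its 44 digits: 169.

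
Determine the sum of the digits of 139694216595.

1+3+9+6+9+4+2+1+6+5+9+5 = 60

60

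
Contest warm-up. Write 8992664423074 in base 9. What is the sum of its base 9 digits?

58

8992664423074 in base 9 is 34750566556501.
Digit sum: 3+4+7+5+0+5+6+6+5+5+6+5+0+1 = 58.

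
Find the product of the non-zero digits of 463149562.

155520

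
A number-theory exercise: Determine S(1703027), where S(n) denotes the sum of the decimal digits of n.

1+7+0+3+0+2+7 = 20

20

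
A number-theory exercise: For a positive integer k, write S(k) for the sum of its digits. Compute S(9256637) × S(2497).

836

S(9256637) = 9+2+5+6+6+3+7 = 38.
S(2497) = 2+4+9+7 = 22.
38 · 22 = 836.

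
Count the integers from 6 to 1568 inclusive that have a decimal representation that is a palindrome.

The integers in [6, 1568] that have a decimal representation that is a palindrome: 6, 7, 8, 9, 11, 22, …, 1441, 1551.
109 qualify.

109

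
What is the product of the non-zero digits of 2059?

90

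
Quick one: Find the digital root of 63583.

6+3+5+8+3 = 25
2+5 = 7

7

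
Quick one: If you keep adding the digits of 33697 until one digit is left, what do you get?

3+3+6+9+7 = 28
2+8 = 10
1+0 = 1

1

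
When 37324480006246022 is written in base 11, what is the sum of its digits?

72

37324480006246022 in base 11 is 8A31803094380717.
Digit sum: 8+10+3+1+8+0+3+0+9+4+3+8+0+7+1+7 = 72.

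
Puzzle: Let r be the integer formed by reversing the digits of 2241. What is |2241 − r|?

819

Reverse of 2241 is 1422.
|2241 − 1422| = 819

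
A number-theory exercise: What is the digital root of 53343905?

5

5+3+3+4+3+9+0+5 = 32
3+2 = 5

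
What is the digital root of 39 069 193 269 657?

3

3+9+0+6+9+1+9+3+2+6+9+6+5+7 = 75
7+5 = 12
1+2 = 3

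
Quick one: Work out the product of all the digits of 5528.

5×5×2×8 = 400

400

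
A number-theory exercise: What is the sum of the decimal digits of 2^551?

2^551 = 7371020360979572953596786290992712677572111758625860211672277930167234692172165726730716260112614780354430419981960634569864423105321860610471551272329484460252725248
Sum of its 166 digits: 707.

707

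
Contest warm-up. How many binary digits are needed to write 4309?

13

4309 in base 2 is 1000011010101, which has 13 digits.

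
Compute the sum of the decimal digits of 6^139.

486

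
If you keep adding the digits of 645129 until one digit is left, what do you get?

6+4+5+1+2+9 = 27
2+7 = 9

9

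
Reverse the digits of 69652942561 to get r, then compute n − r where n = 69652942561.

53128016865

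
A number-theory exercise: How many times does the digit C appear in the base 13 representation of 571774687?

571774687 in base 13 is 915C5623.
The digit C appears 1 time.

1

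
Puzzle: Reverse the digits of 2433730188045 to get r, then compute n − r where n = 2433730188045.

Reverse of 2433730188045 is 5408810373342.
2433730188045 − 5408810373342 = -2975080185297

-2975080185297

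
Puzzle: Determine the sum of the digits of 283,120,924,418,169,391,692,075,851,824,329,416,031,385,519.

2+8+3+1+2+0+9+2+4+4+1+8+1+6+9+3+9+1+6+9+2+0+7+5+8+5+1+8+2+4+3+2+9+4+1+6+0+3+1+3+8+5+5+1+9 = 190

190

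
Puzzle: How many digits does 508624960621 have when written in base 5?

17

508624960621 in base 5 is 31313130442214441, which has 17 digits.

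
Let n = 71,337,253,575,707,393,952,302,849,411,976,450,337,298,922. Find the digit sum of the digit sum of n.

3

First digit sum: 201.
2+0+1 = 3.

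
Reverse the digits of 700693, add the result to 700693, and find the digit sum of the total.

Reversal of 700693 is 396007; 700693 + 396007 = 1096700.
Digit sum of 1096700: 1+0+9+6+7+0+0 = 23.

23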